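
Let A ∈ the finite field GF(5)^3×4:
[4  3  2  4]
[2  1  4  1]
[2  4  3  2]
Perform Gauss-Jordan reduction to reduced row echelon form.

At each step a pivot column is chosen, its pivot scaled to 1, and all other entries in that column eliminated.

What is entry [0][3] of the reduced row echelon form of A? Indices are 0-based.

M[0][3] = 2

[1] R0 /= 4  ⇒  (1, 2, 3, 1)
     R1 -= 2·R0  ⇒  (0, 2, 3, 4)
     R2 -= 2·R0  ⇒  (0, 0, 2, 0)
[2] R1 /= 2  ⇒  (0, 1, 4, 2)
     R0 -= 2·R1  ⇒  (1, 0, 0, 2)
[3] R2 /= 2  ⇒  (0, 0, 1, 0)
     R1 -= 4·R2  ⇒  (0, 1, 0, 2)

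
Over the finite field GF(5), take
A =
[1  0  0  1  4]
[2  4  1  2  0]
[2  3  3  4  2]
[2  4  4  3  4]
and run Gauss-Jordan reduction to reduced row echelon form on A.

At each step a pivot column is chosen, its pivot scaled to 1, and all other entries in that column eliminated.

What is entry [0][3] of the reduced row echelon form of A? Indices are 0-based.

pivot(0,0)=1: scale R0 → (1, 0, 0, 1, 4)
  clear (1,0): R1 −= (2)R0 → (0, 4, 1, 0, 2)
  clear (2,0): R2 −= (2)R0 → (0, 3, 3, 2, 4)
  clear (3,0): R3 −= (2)R0 → (0, 4, 4, 1, 1)
pivot(1,1)=4: scale R1 → (0, 1, 4, 0, 3)
  clear (2,1): R2 −= (3)R1 → (0, 0, 1, 2, 0)
  clear (3,1): R3 −= (4)R1 → (0, 0, 3, 1, 4)
pivot(2,2)=1: scale R2 → (0, 0, 1, 2, 0)
  clear (1,2): R1 −= (4)R2 → (0, 1, 0, 2, 3)
  clear (3,2): R3 −= (3)R2 → (0, 0, 0, 0, 4)
col 3: no nonzero at/below row 3; advance.
pivot(3,4)=4: scale R3 → (0, 0, 0, 0, 1)
  clear (0,4): R0 −= (4)R3 → (1, 0, 0, 1, 0)
  clear (1,4): R1 −= (3)R3 → (0, 1, 0, 2, 0)

M[0][3] = 1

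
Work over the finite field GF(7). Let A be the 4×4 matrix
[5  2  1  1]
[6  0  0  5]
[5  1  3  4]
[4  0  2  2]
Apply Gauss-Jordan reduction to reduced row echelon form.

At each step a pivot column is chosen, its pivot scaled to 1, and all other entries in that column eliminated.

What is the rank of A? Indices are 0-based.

rank = 4

[1] R0 /= 5  ⇒  (1, 6, 3, 3)
     R1 -= 6·R0  ⇒  (0, 6, 3, 1)
     R2 -= 5·R0  ⇒  (0, 6, 2, 3)
     R3 -= 4·R0  ⇒  (0, 4, 4, 4)
[2] R1 /= 6  ⇒  (0, 1, 4, 6)
     R0 -= 6·R1  ⇒  (1, 0, 0, 2)
     R2 -= 6·R1  ⇒  (0, 0, 6, 2)
     R3 -= 4·R1  ⇒  (0, 0, 2, 1)
[3] R2 /= 6  ⇒  (0, 0, 1, 5)
     R1 -= 4·R2  ⇒  (0, 1, 0, 0)
     R3 -= 2·R2  ⇒  (0, 0, 0, 5)
[4] R3 /= 5  ⇒  (0, 0, 0, 1)
     R0 -= 2·R3  ⇒  (1, 0, 0, 0)
     R2 -= 5·R3  ⇒  (0, 0, 1, 0)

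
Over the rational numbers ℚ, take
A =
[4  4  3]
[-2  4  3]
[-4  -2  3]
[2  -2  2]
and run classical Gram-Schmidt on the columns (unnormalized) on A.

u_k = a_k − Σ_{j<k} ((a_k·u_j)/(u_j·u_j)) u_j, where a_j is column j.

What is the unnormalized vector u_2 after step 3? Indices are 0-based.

u_2 = (27/13, 96/91, 284/91, 22/7)

Step 1: u_0 = a_0 = (4, -2, -4, 2).
Step 2: u_1 = a_1 − (3/10)·u_0 = (14/5, 23/5, -4/5, -13/5).
Step 3: u_2 = a_2 − (-1/20)·u_0 − (73/182)·u_1 = (27/13, 96/91, 284/91, 22/7).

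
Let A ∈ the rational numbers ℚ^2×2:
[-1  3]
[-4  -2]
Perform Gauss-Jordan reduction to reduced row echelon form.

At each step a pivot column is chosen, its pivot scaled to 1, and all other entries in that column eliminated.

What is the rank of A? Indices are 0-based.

[1] R0 /= -1  ⇒  (1, -3)
     R1 -= -4·R0  ⇒  (0, -14)
[2] R1 /= -14  ⇒  (0, 1)
     R0 -= -3·R1  ⇒  (1, 0)

rank = 2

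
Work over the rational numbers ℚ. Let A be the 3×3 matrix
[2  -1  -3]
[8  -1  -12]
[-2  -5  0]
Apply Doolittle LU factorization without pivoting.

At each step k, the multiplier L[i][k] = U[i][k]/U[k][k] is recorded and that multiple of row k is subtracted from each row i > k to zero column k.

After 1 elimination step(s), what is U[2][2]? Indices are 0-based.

k=0: U[0][0]=2
  eliminate (1,0): mult=4, new row 1: (0, 3, 0); set L[1][0]=4
  eliminate (2,0): mult=-1, new row 2: (0, -6, -3); set L[2][0]=-1

U[2][2] = -3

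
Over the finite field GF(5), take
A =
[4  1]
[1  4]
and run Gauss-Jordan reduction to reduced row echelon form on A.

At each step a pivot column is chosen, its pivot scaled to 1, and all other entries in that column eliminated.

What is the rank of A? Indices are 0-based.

pivot(0,0)=4: scale R0 → (1, 4)
  clear (1,0): R1 −= (1)R0 → (0, 0)
col 1: no nonzero at/below row 1; advance.

rank = 1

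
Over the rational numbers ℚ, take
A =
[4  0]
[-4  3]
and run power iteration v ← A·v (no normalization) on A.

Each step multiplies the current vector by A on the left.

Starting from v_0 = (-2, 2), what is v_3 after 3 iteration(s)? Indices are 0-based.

v_3 = (-128, 350)

v_0 = (-2, 2).
v_1 = A·v_0 = (-8, 14).
v_2 = A·v_1 = (-32, 74).
v_3 = A·v_2 = (-128, 350).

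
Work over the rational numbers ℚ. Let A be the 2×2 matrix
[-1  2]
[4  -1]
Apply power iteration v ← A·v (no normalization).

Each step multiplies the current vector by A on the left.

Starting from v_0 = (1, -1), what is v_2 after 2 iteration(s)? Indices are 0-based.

v_0 = (1, -1).
v_1 = A·v_0 = (-3, 5).
v_2 = A·v_1 = (13, -17).

v_2 = (13, -17)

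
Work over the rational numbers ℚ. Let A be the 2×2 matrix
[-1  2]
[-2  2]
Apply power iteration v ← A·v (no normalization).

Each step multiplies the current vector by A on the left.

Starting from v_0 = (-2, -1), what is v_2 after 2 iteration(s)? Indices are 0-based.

v_2 = (4, 4)

v_0 = (-2, -1).
v_1 = A·v_0 = (0, 2).
v_2 = A·v_1 = (4, 4).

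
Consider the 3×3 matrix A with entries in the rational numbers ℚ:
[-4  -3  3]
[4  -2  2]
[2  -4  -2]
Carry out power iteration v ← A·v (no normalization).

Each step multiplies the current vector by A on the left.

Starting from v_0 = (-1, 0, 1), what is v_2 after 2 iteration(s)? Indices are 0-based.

v_0 = (-1, 0, 1).
v_1 = A·v_0 = (7, -2, -4).
v_2 = A·v_1 = (-34, 24, 30).

v_2 = (-34, 24, 30)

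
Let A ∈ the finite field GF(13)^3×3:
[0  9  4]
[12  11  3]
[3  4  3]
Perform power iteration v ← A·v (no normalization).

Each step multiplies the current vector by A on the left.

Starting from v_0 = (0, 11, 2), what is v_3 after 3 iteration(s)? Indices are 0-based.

v_3 = (2, 1, 12)

v_0 = (0, 11, 2).
v_1 = A·v_0 = (3, 10, 11).
v_2 = A·v_1 = (4, 10, 4).
v_3 = A·v_2 = (2, 1, 12).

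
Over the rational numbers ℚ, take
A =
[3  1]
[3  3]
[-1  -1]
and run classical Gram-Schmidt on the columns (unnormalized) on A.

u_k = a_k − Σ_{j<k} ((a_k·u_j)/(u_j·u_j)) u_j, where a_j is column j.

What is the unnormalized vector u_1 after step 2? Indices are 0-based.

Step 1: u_0 = a_0 = (3, 3, -1).
Step 2: u_1 = a_1 − (13/19)·u_0 = (-20/19, 18/19, -6/19).

u_1 = (-20/19, 18/19, -6/19)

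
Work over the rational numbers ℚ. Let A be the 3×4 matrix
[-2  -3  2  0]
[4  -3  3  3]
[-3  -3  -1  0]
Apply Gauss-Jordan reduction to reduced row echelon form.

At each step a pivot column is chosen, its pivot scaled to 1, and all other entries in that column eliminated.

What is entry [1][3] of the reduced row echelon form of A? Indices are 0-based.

M[1][3] = -8/17

step 1: normalize row 0 (÷-2) = (1, 3/2, -1, 0)
  row 1: subtract 4×row0 = (0, -9, 7, 3)
  row 2: subtract -3×row0 = (0, 3/2, -4, 0)
step 2: normalize row 1 (÷-9) = (0, 1, -7/9, -1/3)
  row 0: subtract 3/2×row1 = (1, 0, 1/6, 1/2)
  row 2: subtract 3/2×row1 = (0, 0, -17/6, 1/2)
step 3: normalize row 2 (÷-17/6) = (0, 0, 1, -3/17)
  row 0: subtract 1/6×row2 = (1, 0, 0, 9/17)
  row 1: subtract -7/9×row2 = (0, 1, 0, -8/17)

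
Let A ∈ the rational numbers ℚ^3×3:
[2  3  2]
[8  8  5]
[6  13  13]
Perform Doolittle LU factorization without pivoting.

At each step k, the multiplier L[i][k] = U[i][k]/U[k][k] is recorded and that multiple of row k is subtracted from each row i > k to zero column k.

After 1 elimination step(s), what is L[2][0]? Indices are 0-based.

Step 1: pivot at (0,0) is 2.
  row1 ← row1 − (4)·row0  ⇒  L[1][0]=4, U row1=(0, -4, -3)
  row2 ← row2 − (3)·row0  ⇒  L[2][0]=3, U row2=(0, 4, 7)

L[2][0] = 3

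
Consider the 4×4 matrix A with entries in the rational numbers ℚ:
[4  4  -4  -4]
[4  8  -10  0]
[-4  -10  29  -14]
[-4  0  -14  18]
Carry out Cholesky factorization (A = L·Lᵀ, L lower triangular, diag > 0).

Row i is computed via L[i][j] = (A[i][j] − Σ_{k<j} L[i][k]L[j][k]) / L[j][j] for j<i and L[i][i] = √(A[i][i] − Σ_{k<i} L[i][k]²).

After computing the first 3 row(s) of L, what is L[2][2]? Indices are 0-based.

Step 1: L[0][0] = √(4) = 2.
  L[1][0] = (4) / L[0][0] = 2.
Step 2: L[1][1] = √(4) = 2.
  L[2][0] = (-4) / L[0][0] = -2.
  L[2][1] = (-6) / L[1][1] = -3.
Step 3: L[2][2] = √(16) = 4.

L[2][2] = 4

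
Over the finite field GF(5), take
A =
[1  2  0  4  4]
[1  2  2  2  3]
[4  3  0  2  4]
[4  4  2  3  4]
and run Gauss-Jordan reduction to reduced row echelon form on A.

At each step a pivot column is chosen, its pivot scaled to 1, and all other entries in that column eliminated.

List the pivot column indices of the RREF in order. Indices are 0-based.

pivot columns: 0, 1, 2, 3

step 1: normalize row 0 (÷1) = (1, 2, 0, 4, 4)
  row 1: subtract 1×row0 = (0, 0, 2, 3, 4)
  row 2: subtract 4×row0 = (0, 0, 0, 1, 3)
  row 3: subtract 4×row0 = (0, 1, 2, 2, 3)
step 2: exchange rows 1,3
step 2: normalize row 1 (÷1) = (0, 1, 2, 2, 3)
  row 0: subtract 2×row1 = (1, 0, 1, 0, 3)
step 3: exchange rows 2,3
step 3: normalize row 2 (÷2) = (0, 0, 1, 4, 2)
  row 0: subtract 1×row2 = (1, 0, 0, 1, 1)
  row 1: subtract 2×row2 = (0, 1, 0, 4, 4)
step 4: normalize row 3 (÷1) = (0, 0, 0, 1, 3)
  row 0: subtract 1×row3 = (1, 0, 0, 0, 3)
  row 1: subtract 4×row3 = (0, 1, 0, 0, 2)
  row 2: subtract 4×row3 = (0, 0, 1, 0, 0)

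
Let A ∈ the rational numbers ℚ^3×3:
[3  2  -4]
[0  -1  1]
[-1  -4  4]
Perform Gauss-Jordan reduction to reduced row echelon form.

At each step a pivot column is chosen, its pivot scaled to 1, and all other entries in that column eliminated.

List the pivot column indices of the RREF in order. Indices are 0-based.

pivot columns: 0, 1, 2

step 1: normalize row 0 (÷3) = (1, 2/3, -4/3)
  row 2: subtract -1×row0 = (0, -10/3, 8/3)
step 2: normalize row 1 (÷-1) = (0, 1, -1)
  row 0: subtract 2/3×row1 = (1, 0, -2/3)
  row 2: subtract -10/3×row1 = (0, 0, -2/3)
step 3: normalize row 2 (÷-2/3) = (0, 0, 1)
  row 0: subtract -2/3×row2 = (1, 0, 0)
  row 1: subtract -1×row2 = (0, 1, 0)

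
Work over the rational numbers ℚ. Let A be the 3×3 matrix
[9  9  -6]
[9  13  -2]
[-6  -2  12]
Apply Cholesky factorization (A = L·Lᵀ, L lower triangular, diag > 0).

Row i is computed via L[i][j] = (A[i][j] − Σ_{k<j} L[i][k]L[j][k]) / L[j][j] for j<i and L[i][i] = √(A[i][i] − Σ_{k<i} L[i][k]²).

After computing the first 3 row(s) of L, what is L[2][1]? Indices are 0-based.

Step 1: L[0][0] = √(9) = 3.
  L[1][0] = (9) / L[0][0] = 3.
Step 2: L[1][1] = √(4) = 2.
  L[2][0] = (-6) / L[0][0] = -2.
  L[2][1] = (4) / L[1][1] = 2.
Step 3: L[2][2] = √(4) = 2.

L[2][1] = 2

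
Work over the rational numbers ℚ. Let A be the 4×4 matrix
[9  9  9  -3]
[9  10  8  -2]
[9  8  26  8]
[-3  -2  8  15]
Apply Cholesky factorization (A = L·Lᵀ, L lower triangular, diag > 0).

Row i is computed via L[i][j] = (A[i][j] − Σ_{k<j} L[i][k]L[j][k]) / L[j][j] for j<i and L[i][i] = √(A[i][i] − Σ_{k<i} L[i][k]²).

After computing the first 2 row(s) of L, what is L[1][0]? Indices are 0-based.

Step 1: L[0][0] = √(9) = 3.
  L[1][0] = (9) / L[0][0] = 3.
Step 2: L[1][1] = √(1) = 1.

L[1][0] = 3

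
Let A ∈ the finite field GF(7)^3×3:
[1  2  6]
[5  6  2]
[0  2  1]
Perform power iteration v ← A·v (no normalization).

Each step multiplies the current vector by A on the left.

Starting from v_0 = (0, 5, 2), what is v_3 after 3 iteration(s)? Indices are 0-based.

v_3 = (2, 2, 0)

v_0 = (0, 5, 2).
v_1 = A·v_0 = (1, 6, 5).
v_2 = A·v_1 = (1, 2, 3).
v_3 = A·v_2 = (2, 2, 0).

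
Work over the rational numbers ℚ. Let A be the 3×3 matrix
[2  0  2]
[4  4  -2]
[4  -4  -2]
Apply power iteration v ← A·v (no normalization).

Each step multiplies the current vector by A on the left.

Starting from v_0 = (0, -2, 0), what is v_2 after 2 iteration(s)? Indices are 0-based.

v_0 = (0, -2, 0).
v_1 = A·v_0 = (0, -8, 8).
v_2 = A·v_1 = (16, -48, 16).

v_2 = (16, -48, 16)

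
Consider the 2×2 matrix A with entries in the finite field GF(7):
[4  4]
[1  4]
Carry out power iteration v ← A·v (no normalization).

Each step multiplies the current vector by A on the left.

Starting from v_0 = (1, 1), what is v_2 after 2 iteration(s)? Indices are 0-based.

v_2 = (3, 0)

v_0 = (1, 1).
v_1 = A·v_0 = (1, 5).
v_2 = A·v_1 = (3, 0).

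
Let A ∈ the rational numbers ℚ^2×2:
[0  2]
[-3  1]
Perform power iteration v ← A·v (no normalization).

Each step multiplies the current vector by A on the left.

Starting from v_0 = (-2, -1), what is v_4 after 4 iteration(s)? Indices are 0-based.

v_4 = (-38, -85)

v_0 = (-2, -1).
v_1 = A·v_0 = (-2, 5).
v_2 = A·v_1 = (10, 11).
v_3 = A·v_2 = (22, -19).
v_4 = A·v_3 = (-38, -85).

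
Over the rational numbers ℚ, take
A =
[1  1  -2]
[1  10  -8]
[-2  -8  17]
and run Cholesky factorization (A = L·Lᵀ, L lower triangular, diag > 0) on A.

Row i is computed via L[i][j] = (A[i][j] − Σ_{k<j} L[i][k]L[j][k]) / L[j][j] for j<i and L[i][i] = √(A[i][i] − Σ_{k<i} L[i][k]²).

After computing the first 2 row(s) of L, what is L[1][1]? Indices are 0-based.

Step 1: L[0][0] = √(1) = 1.
  L[1][0] = (1) / L[0][0] = 1.
Step 2: L[1][1] = √(9) = 3.

L[1][1] = 3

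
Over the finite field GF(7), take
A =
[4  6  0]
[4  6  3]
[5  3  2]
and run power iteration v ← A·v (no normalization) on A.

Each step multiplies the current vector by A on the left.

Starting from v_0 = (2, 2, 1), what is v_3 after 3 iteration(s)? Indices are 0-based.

v_0 = (2, 2, 1).
v_1 = A·v_0 = (6, 2, 4).
v_2 = A·v_1 = (1, 6, 2).
v_3 = A·v_2 = (5, 4, 6).

v_3 = (5, 4, 6)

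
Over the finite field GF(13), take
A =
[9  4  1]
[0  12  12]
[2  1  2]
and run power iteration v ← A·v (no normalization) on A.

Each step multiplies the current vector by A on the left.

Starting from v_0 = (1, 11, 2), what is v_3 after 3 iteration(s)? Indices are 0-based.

v_3 = (4, 3, 8)

v_0 = (1, 11, 2).
v_1 = A·v_0 = (3, 0, 4).
v_2 = A·v_1 = (5, 9, 1).
v_3 = A·v_2 = (4, 3, 8).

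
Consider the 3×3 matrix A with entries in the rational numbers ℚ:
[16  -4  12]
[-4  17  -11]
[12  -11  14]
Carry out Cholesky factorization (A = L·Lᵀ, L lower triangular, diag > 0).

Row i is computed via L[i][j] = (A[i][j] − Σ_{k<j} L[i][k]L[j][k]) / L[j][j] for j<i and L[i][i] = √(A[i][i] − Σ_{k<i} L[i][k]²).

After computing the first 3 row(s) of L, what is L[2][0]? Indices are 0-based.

Step 1: L[0][0] = √(16) = 4.
  L[1][0] = (-4) / L[0][0] = -1.
Step 2: L[1][1] = √(16) = 4.
  L[2][0] = (12) / L[0][0] = 3.
  L[2][1] = (-8) / L[1][1] = -2.
Step 3: L[2][2] = √(1) = 1.

L[2][0] = 3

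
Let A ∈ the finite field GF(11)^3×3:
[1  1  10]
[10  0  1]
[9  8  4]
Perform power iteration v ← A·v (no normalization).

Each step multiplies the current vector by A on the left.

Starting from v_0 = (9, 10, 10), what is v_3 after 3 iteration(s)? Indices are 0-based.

v_3 = (10, 6, 1)

v_0 = (9, 10, 10).
v_1 = A·v_0 = (9, 1, 3).
v_2 = A·v_1 = (7, 5, 2).
v_3 = A·v_2 = (10, 6, 1).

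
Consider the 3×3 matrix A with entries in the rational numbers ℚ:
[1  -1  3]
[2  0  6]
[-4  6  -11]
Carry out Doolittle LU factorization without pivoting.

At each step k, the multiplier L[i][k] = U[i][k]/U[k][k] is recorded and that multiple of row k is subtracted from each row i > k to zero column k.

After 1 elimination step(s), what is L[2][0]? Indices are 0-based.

Step 1: pivot at (0,0) is 1.
  row1 ← row1 − (2)·row0  ⇒  L[1][0]=2, U row1=(0, 2, 0)
  row2 ← row2 − (-4)·row0  ⇒  L[2][0]=-4, U row2=(0, 2, 1)

L[2][0] = -4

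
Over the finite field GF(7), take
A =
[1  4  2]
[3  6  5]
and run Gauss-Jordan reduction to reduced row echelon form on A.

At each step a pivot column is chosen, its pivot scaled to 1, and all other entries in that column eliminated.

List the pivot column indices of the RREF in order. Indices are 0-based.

[1] R0 /= 1  ⇒  (1, 4, 2)
     R1 -= 3·R0  ⇒  (0, 1, 6)
[2] R1 /= 1  ⇒  (0, 1, 6)
     R0 -= 4·R1  ⇒  (1, 0, 6)

pivot columns: 0, 1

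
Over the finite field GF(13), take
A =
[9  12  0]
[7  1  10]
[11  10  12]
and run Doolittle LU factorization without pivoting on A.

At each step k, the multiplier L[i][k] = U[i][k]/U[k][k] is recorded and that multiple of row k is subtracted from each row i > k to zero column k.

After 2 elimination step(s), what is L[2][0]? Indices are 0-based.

k=0: U[0][0]=9
  eliminate (1,0): mult=8, new row 1: (0, 9, 10); set L[1][0]=8
  eliminate (2,0): mult=7, new row 2: (0, 4, 12); set L[2][0]=7
k=1: U[1][1]=9
  eliminate (2,1): mult=12, new row 2: (0, 0, 9); set L[2][1]=12

L[2][0] = 7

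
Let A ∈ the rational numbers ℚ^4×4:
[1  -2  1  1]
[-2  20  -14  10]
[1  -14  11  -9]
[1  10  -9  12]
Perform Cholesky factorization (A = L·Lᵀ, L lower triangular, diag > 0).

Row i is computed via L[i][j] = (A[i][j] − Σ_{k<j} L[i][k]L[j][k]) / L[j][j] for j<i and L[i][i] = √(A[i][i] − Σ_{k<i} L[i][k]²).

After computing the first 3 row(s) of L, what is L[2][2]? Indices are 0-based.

L[2][2] = 1

Step 1: L[0][0] = √(1) = 1.
  L[1][0] = (-2) / L[0][0] = -2.
Step 2: L[1][1] = √(16) = 4.
  L[2][0] = (1) / L[0][0] = 1.
  L[2][1] = (-12) / L[1][1] = -3.
Step 3: L[2][2] = √(1) = 1.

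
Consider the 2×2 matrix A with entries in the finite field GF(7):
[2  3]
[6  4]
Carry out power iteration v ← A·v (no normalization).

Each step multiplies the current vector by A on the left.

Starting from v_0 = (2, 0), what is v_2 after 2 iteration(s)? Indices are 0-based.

v_2 = (2, 2)

v_0 = (2, 0).
v_1 = A·v_0 = (4, 5).
v_2 = A·v_1 = (2, 2).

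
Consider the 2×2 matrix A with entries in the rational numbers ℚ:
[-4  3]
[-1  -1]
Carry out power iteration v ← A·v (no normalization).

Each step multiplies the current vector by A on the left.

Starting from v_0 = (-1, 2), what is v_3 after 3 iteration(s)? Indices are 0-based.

v_0 = (-1, 2).
v_1 = A·v_0 = (10, -1).
v_2 = A·v_1 = (-43, -9).
v_3 = A·v_2 = (145, 52).

v_3 = (145, 52)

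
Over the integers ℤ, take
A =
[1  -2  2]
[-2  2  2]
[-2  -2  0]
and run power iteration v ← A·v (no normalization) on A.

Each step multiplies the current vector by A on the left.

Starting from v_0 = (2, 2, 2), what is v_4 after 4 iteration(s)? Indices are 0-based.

v_0 = (2, 2, 2).
v_1 = A·v_0 = (2, 4, -8).
v_2 = A·v_1 = (-22, -12, -12).
v_3 = A·v_2 = (-22, -4, 68).
v_4 = A·v_3 = (122, 172, 52).

v_4 = (122, 172, 52)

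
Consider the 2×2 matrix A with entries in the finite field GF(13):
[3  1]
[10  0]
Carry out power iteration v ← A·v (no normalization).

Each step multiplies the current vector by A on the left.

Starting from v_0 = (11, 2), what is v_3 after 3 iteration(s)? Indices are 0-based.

v_0 = (11, 2).
v_1 = A·v_0 = (9, 6).
v_2 = A·v_1 = (7, 12).
v_3 = A·v_2 = (7, 5).

v_3 = (7, 5)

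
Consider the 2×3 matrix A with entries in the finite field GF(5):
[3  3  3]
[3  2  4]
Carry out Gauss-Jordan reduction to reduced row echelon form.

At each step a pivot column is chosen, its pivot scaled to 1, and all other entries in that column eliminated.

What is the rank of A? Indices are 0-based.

[1] R0 /= 3  ⇒  (1, 1, 1)
     R1 -= 3·R0  ⇒  (0, 4, 1)
[2] R1 /= 4  ⇒  (0, 1, 4)
     R0 -= 1·R1  ⇒  (1, 0, 2)

rank = 2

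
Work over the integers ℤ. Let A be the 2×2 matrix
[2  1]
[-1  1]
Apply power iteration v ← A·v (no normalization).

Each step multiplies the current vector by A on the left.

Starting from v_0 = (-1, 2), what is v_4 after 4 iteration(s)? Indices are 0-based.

v_0 = (-1, 2).
v_1 = A·v_0 = (0, 3).
v_2 = A·v_1 = (3, 3).
v_3 = A·v_2 = (9, 0).
v_4 = A·v_3 = (18, -9).

v_4 = (18, -9)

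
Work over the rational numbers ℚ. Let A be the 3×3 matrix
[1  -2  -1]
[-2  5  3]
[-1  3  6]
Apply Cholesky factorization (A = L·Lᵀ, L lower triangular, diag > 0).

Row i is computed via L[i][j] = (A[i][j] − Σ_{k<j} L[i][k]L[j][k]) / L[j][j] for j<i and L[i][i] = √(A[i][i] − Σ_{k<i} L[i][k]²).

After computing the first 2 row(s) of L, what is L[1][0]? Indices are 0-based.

L[1][0] = -2

Step 1: L[0][0] = √(1) = 1.
  L[1][0] = (-2) / L[0][0] = -2.
Step 2: L[1][1] = √(1) = 1.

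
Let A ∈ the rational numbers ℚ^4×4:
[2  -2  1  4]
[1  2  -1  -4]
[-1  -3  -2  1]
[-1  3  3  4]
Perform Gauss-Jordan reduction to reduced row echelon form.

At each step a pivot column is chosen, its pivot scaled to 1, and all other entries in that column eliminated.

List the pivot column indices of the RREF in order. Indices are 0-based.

pivot columns: 0, 1, 2, 3

pivot(0,0)=2: scale R0 → (1, -1, 1/2, 2)
  clear (1,0): R1 −= (1)R0 → (0, 3, -3/2, -6)
  clear (2,0): R2 −= (-1)R0 → (0, -4, -3/2, 3)
  clear (3,0): R3 −= (-1)R0 → (0, 2, 7/2, 6)
pivot(1,1)=3: scale R1 → (0, 1, -1/2, -2)
  clear (0,1): R0 −= (-1)R1 → (1, 0, 0, 0)
  clear (2,1): R2 −= (-4)R1 → (0, 0, -7/2, -5)
  clear (3,1): R3 −= (2)R1 → (0, 0, 9/2, 10)
pivot(2,2)=-7/2: scale R2 → (0, 0, 1, 10/7)
  clear (1,2): R1 −= (-1/2)R2 → (0, 1, 0, -9/7)
  clear (3,2): R3 −= (9/2)R2 → (0, 0, 0, 25/7)
pivot(3,3)=25/7: scale R3 → (0, 0, 0, 1)
  clear (1,3): R1 −= (-9/7)R3 → (0, 1, 0, 0)
  clear (2,3): R2 −= (10/7)R3 → (0, 0, 1, 0)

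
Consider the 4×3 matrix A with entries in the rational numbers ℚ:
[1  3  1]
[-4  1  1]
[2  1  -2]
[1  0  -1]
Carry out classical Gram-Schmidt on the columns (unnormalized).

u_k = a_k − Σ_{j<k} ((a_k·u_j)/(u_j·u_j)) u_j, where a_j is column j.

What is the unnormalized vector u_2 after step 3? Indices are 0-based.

u_2 = (175/241, -171/241, -354/241, -151/241)

Step 1: u_0 = a_0 = (1, -4, 2, 1).
Step 2: u_1 = a_1 − (1/22)·u_0 = (65/22, 13/11, 10/11, -1/22).
Step 3: u_2 = a_2 − (-4/11)·u_0 − (52/241)·u_1 = (175/241, -171/241, -354/241, -151/241).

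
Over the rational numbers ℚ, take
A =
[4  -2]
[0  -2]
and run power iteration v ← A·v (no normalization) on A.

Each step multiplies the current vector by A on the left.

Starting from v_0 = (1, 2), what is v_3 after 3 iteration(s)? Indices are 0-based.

v_3 = (16, -16)

v_0 = (1, 2).
v_1 = A·v_0 = (0, -4).
v_2 = A·v_1 = (8, 8).
v_3 = A·v_2 = (16, -16).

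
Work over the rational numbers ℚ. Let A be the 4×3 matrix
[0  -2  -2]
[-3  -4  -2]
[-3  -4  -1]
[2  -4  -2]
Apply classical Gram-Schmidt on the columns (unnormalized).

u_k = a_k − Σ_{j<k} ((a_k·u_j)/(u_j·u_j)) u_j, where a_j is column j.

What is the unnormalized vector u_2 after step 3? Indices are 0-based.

Step 1: u_0 = a_0 = (0, -3, -3, 2).
Step 2: u_1 = a_1 − (8/11)·u_0 = (-2, -20/11, -20/11, -60/11).
Step 3: u_2 = a_2 − (5/22)·u_0 − (56/111)·u_1 = (-110/111, -89/222, 133/222, 11/37).

u_2 = (-110/111, -89/222, 133/222, 11/37)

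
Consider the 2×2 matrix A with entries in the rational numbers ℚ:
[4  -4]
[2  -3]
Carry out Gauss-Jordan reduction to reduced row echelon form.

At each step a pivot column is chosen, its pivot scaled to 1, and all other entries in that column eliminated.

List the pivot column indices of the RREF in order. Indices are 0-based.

step 1: normalize row 0 (÷4) = (1, -1)
  row 1: subtract 2×row0 = (0, -1)
step 2: normalize row 1 (÷-1) = (0, 1)
  row 0: subtract -1×row1 = (1, 0)

pivot columns: 0, 1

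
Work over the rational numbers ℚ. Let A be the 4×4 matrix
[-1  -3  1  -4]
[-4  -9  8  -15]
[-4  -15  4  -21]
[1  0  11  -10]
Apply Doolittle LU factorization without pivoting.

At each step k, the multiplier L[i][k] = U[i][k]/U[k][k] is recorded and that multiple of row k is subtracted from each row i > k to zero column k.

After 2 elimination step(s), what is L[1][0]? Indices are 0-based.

[col 0] pivot -1
  R1 -= 4*R0 → (0, 3, 4, 1)  (L[1][0] := 4)
  R2 -= 4*R0 → (0, -3, 0, -5)  (L[2][0] := 4)
  R3 -= -1*R0 → (0, -3, 12, -14)  (L[3][0] := -1)
[col 1] pivot 3
  R2 -= -1*R1 → (0, 0, 4, -4)  (L[2][1] := -1)
  R3 -= -1*R1 → (0, 0, 16, -13)  (L[3][1] := -1)

L[1][0] = 4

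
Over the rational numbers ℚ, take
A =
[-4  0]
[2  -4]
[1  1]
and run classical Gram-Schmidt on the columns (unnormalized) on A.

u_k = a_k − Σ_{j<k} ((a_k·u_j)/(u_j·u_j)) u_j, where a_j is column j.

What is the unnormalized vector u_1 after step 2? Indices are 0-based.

Step 1: u_0 = a_0 = (-4, 2, 1).
Step 2: u_1 = a_1 − (-1/3)·u_0 = (-4/3, -10/3, 4/3).

u_1 = (-4/3, -10/3, 4/3)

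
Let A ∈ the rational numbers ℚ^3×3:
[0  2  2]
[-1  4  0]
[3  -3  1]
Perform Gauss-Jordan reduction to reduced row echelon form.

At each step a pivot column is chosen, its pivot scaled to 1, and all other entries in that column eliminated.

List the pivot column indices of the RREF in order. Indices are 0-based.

pivot columns: 0, 1, 2

step 1: exchange rows 0,1
step 1: normalize row 0 (÷-1) = (1, -4, 0)
  row 2: subtract 3×row0 = (0, 9, 1)
step 2: normalize row 1 (÷2) = (0, 1, 1)
  row 0: subtract -4×row1 = (1, 0, 4)
  row 2: subtract 9×row1 = (0, 0, -8)
step 3: normalize row 2 (÷-8) = (0, 0, 1)
  row 0: subtract 4×row2 = (1, 0, 0)
  row 1: subtract 1×row2 = (0, 1, 0)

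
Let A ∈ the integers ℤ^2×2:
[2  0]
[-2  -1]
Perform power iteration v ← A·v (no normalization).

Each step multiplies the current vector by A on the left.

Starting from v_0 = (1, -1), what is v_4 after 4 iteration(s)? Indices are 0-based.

v_4 = (16, -11)

v_0 = (1, -1).
v_1 = A·v_0 = (2, -1).
v_2 = A·v_1 = (4, -3).
v_3 = A·v_2 = (8, -5).
v_4 = A·v_3 = (16, -11).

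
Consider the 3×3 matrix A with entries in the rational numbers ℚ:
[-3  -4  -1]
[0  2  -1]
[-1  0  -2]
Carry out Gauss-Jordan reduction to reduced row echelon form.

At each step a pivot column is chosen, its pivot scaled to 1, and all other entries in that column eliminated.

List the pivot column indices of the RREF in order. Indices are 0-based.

pivot(0,0)=-3: scale R0 → (1, 4/3, 1/3)
  clear (2,0): R2 −= (-1)R0 → (0, 4/3, -5/3)
pivot(1,1)=2: scale R1 → (0, 1, -1/2)
  clear (0,1): R0 −= (4/3)R1 → (1, 0, 1)
  clear (2,1): R2 −= (4/3)R1 → (0, 0, -1)
pivot(2,2)=-1: scale R2 → (0, 0, 1)
  clear (0,2): R0 −= (1)R2 → (1, 0, 0)
  clear (1,2): R1 −= (-1/2)R2 → (0, 1, 0)

pivot columns: 0, 1, 2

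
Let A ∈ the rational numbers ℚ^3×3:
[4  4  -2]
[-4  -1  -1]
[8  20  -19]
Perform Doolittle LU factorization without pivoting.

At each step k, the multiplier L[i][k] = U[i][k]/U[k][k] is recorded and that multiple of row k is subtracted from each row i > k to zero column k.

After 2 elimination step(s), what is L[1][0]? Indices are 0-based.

[col 0] pivot 4
  R1 -= -1*R0 → (0, 3, -3)  (L[1][0] := -1)
  R2 -= 2*R0 → (0, 12, -15)  (L[2][0] := 2)
[col 1] pivot 3
  R2 -= 4*R1 → (0, 0, -3)  (L[2][1] := 4)

L[1][0] = -1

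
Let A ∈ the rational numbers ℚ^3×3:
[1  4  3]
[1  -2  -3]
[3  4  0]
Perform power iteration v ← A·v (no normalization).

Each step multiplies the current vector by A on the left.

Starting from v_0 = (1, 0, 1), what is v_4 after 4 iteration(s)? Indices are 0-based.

v_0 = (1, 0, 1).
v_1 = A·v_0 = (4, -2, 3).
v_2 = A·v_1 = (5, -1, 4).
v_3 = A·v_2 = (13, -5, 11).
v_4 = A·v_3 = (26, -10, 19).

v_4 = (26, -10, 19)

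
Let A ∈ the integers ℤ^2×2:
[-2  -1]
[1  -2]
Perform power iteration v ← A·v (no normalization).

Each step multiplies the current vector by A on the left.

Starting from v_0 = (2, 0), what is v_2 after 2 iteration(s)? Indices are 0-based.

v_0 = (2, 0).
v_1 = A·v_0 = (-4, 2).
v_2 = A·v_1 = (6, -8).

v_2 = (6, -8)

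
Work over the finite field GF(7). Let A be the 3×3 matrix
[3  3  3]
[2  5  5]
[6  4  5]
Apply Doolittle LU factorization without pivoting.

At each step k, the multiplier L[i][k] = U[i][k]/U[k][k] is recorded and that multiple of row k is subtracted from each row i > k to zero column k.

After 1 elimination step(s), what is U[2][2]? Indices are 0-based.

k=0: U[0][0]=3
  eliminate (1,0): mult=3, new row 1: (0, 3, 3); set L[1][0]=3
  eliminate (2,0): mult=2, new row 2: (0, 5, 6); set L[2][0]=2

U[2][2] = 6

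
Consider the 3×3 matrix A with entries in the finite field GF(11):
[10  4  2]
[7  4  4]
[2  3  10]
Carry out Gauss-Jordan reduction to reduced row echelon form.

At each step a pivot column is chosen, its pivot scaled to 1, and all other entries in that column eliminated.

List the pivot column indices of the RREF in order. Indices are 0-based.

pivot columns: 0, 1, 2

step 1: normalize row 0 (÷10) = (1, 7, 9)
  row 1: subtract 7×row0 = (0, 10, 7)
  row 2: subtract 2×row0 = (0, 0, 3)
step 2: normalize row 1 (÷10) = (0, 1, 4)
  row 0: subtract 7×row1 = (1, 0, 3)
step 3: normalize row 2 (÷3) = (0, 0, 1)
  row 0: subtract 3×row2 = (1, 0, 0)
  row 1: subtract 4×row2 = (0, 1, 0)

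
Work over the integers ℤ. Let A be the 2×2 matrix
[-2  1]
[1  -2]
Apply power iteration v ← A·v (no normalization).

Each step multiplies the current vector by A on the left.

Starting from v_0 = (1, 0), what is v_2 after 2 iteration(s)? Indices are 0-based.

v_2 = (5, -4)

v_0 = (1, 0).
v_1 = A·v_0 = (-2, 1).
v_2 = A·v_1 = (5, -4).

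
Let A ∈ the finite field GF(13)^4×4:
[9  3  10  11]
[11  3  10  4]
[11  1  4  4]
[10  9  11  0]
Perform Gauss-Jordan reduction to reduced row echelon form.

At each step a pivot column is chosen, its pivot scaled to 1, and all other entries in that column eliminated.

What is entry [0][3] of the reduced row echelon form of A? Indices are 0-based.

[1] R0 /= 9  ⇒  (1, 9, 4, 7)
     R1 -= 11·R0  ⇒  (0, 8, 5, 5)
     R2 -= 11·R0  ⇒  (0, 6, 12, 5)
     R3 -= 10·R0  ⇒  (0, 10, 10, 8)
[2] R1 /= 8  ⇒  (0, 1, 12, 12)
     R0 -= 9·R1  ⇒  (1, 0, 0, 3)
     R2 -= 6·R1  ⇒  (0, 0, 5, 11)
     R3 -= 10·R1  ⇒  (0, 0, 7, 5)
[3] R2 /= 5  ⇒  (0, 0, 1, 10)
     R1 -= 12·R2  ⇒  (0, 1, 0, 9)
     R3 -= 7·R2  ⇒  (0, 0, 0, 0)
column 3 empty below row 3

M[0][3] = 3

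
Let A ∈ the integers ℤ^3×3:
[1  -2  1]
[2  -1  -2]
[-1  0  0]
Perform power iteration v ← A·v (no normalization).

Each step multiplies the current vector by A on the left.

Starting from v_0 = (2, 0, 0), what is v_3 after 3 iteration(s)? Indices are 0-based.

v_0 = (2, 0, 0).
v_1 = A·v_0 = (2, 4, -2).
v_2 = A·v_1 = (-8, 4, -2).
v_3 = A·v_2 = (-18, -16, 8).

v_3 = (-18, -16, 8)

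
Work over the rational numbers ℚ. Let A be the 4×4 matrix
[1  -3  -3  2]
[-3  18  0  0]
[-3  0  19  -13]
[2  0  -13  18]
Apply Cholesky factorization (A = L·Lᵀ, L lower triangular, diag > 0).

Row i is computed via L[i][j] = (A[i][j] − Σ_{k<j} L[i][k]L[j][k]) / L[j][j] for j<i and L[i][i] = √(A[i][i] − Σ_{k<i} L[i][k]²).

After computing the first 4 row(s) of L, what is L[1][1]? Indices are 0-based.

L[1][1] = 3

Step 1: L[0][0] = √(1) = 1.
  L[1][0] = (-3) / L[0][0] = -3.
Step 2: L[1][1] = √(9) = 3.
  L[2][0] = (-3) / L[0][0] = -3.
  L[2][1] = (-9) / L[1][1] = -3.
Step 3: L[2][2] = √(1) = 1.
  L[3][0] = (2) / L[0][0] = 2.
  L[3][1] = (6) / L[1][1] = 2.
  L[3][2] = (-1) / L[2][2] = -1.
Step 4: L[3][3] = √(9) = 3.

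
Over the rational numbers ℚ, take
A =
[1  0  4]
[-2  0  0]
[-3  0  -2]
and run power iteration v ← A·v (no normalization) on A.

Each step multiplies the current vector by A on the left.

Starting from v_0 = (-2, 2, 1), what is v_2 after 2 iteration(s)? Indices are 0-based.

v_0 = (-2, 2, 1).
v_1 = A·v_0 = (2, 4, 4).
v_2 = A·v_1 = (18, -4, -14).

v_2 = (18, -4, -14)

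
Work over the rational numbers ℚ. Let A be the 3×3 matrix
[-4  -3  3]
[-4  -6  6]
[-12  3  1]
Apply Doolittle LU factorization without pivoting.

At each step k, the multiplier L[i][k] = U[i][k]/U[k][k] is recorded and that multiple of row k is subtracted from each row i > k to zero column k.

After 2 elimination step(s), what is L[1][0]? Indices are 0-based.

L[1][0] = 1

Step 1: pivot at (0,0) is -4.
  row1 ← row1 − (1)·row0  ⇒  L[1][0]=1, U row1=(0, -3, 3)
  row2 ← row2 − (3)·row0  ⇒  L[2][0]=3, U row2=(0, 12, -8)
Step 2: pivot at (1,1) is -3.
  row2 ← row2 − (-4)·row1  ⇒  L[2][1]=-4, U row2=(0, 0, 4)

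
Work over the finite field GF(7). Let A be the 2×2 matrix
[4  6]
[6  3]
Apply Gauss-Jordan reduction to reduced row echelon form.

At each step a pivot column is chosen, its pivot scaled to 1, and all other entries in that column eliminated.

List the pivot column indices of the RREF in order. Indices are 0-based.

pivot(0,0)=4: scale R0 → (1, 5)
  clear (1,0): R1 −= (6)R0 → (0, 1)
pivot(1,1)=1: scale R1 → (0, 1)
  clear (0,1): R0 −= (5)R1 → (1, 0)

pivot columns: 0, 1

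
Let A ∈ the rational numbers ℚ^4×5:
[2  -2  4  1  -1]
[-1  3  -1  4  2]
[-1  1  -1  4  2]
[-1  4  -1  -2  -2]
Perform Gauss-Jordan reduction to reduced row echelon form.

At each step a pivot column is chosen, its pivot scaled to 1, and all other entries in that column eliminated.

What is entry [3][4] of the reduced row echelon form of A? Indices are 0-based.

step 1: normalize row 0 (÷2) = (1, -1, 2, 1/2, -1/2)
  row 1: subtract -1×row0 = (0, 2, 1, 9/2, 3/2)
  row 2: subtract -1×row0 = (0, 0, 1, 9/2, 3/2)
  row 3: subtract -1×row0 = (0, 3, 1, -3/2, -5/2)
step 2: normalize row 1 (÷2) = (0, 1, 1/2, 9/4, 3/4)
  row 0: subtract -1×row1 = (1, 0, 5/2, 11/4, 1/4)
  row 3: subtract 3×row1 = (0, 0, -1/2, -33/4, -19/4)
step 3: normalize row 2 (÷1) = (0, 0, 1, 9/2, 3/2)
  row 0: subtract 5/2×row2 = (1, 0, 0, -17/2, -7/2)
  row 1: subtract 1/2×row2 = (0, 1, 0, 0, 0)
  row 3: subtract -1/2×row2 = (0, 0, 0, -6, -4)
step 4: normalize row 3 (÷-6) = (0, 0, 0, 1, 2/3)
  row 0: subtract -17/2×row3 = (1, 0, 0, 0, 13/6)
  row 2: subtract 9/2×row3 = (0, 0, 1, 0, -3/2)

M[3][4] = 2/3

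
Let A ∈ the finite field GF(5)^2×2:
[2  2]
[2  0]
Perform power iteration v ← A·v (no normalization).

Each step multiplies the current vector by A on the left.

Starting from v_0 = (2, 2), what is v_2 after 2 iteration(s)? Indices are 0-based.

v_0 = (2, 2).
v_1 = A·v_0 = (3, 4).
v_2 = A·v_1 = (4, 1).

v_2 = (4, 1)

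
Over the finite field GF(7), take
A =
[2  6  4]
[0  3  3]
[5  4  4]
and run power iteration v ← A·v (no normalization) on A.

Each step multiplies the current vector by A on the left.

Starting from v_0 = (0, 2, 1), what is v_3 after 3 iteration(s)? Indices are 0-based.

v_0 = (0, 2, 1).
v_1 = A·v_0 = (2, 2, 5).
v_2 = A·v_1 = (1, 0, 3).
v_3 = A·v_2 = (0, 2, 3).

v_3 = (0, 2, 3)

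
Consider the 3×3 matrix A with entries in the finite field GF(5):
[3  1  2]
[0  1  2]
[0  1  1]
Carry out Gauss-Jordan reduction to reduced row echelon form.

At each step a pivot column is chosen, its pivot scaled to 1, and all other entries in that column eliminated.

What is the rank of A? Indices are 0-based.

[1] R0 /= 3  ⇒  (1, 2, 4)
[2] R1 /= 1  ⇒  (0, 1, 2)
     R0 -= 2·R1  ⇒  (1, 0, 0)
     R2 -= 1·R1  ⇒  (0, 0, 4)
[3] R2 /= 4  ⇒  (0, 0, 1)
     R1 -= 2·R2  ⇒  (0, 1, 0)

rank = 3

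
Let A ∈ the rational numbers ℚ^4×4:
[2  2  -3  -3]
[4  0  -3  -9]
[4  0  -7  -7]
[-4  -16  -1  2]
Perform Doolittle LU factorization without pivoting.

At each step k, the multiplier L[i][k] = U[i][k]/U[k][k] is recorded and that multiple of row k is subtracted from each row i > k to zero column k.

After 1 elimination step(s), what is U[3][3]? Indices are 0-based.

k=0: U[0][0]=2
  eliminate (1,0): mult=2, new row 1: (0, -4, 3, -3); set L[1][0]=2
  eliminate (2,0): mult=2, new row 2: (0, -4, -1, -1); set L[2][0]=2
  eliminate (3,0): mult=-2, new row 3: (0, -12, -7, -4); set L[3][0]=-2

U[3][3] = -4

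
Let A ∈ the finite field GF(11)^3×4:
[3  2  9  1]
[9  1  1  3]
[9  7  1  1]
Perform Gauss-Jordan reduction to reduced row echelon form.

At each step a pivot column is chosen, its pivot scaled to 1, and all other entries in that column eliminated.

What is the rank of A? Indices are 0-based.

rank = 3

[1] R0 /= 3  ⇒  (1, 8, 3, 4)
     R1 -= 9·R0  ⇒  (0, 6, 7, 0)
     R2 -= 9·R0  ⇒  (0, 1, 7, 9)
[2] R1 /= 6  ⇒  (0, 1, 3, 0)
     R0 -= 8·R1  ⇒  (1, 0, 1, 4)
     R2 -= 1·R1  ⇒  (0, 0, 4, 9)
[3] R2 /= 4  ⇒  (0, 0, 1, 5)
     R0 -= 1·R2  ⇒  (1, 0, 0, 10)
     R1 -= 3·R2  ⇒  (0, 1, 0, 7)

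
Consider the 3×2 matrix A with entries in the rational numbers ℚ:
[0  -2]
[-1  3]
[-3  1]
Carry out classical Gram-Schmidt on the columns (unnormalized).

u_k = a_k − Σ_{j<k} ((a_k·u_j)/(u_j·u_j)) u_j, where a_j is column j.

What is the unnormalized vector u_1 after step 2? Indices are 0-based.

u_1 = (-2, 12/5, -4/5)

Step 1: u_0 = a_0 = (0, -1, -3).
Step 2: u_1 = a_1 − (-3/5)·u_0 = (-2, 12/5, -4/5).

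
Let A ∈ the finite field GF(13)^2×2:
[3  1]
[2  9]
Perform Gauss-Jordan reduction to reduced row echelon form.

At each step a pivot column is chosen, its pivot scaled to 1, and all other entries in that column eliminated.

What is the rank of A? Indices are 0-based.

rank = 2

step 1: normalize row 0 (÷3) = (1, 9)
  row 1: subtract 2×row0 = (0, 4)
step 2: normalize row 1 (÷4) = (0, 1)
  row 0: subtract 9×row1 = (1, 0)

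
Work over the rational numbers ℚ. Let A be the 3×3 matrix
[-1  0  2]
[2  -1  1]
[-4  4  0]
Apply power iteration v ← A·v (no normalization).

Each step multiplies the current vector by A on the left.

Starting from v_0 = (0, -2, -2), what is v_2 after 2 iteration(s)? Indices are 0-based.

v_2 = (-12, -16, 16)

v_0 = (0, -2, -2).
v_1 = A·v_0 = (-4, 0, -8).
v_2 = A·v_1 = (-12, -16, 16).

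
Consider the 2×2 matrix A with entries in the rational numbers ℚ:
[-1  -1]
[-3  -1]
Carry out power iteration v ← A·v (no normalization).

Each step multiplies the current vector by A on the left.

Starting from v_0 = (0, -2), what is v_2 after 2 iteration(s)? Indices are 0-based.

v_2 = (-4, -8)

v_0 = (0, -2).
v_1 = A·v_0 = (2, 2).
v_2 = A·v_1 = (-4, -8).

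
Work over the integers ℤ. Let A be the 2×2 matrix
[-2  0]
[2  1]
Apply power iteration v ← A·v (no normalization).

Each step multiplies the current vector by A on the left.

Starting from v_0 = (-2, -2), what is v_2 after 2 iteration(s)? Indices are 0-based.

v_0 = (-2, -2).
v_1 = A·v_0 = (4, -6).
v_2 = A·v_1 = (-8, 2).

v_2 = (-8, 2)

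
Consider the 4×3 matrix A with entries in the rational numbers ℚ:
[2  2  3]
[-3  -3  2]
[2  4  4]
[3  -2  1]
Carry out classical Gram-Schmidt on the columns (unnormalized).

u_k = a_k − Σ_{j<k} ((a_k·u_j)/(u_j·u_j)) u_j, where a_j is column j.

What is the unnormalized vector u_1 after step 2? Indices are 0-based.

u_1 = (11/13, -33/26, 37/13, -97/26)

Step 1: u_0 = a_0 = (2, -3, 2, 3).
Step 2: u_1 = a_1 − (15/26)·u_0 = (11/13, -33/26, 37/13, -97/26).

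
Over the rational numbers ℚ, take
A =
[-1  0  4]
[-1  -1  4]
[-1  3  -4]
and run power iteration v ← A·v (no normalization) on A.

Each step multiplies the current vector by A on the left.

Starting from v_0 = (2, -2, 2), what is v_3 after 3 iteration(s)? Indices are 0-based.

v_3 = (398, 476, -492)

v_0 = (2, -2, 2).
v_1 = A·v_0 = (6, 8, -16).
v_2 = A·v_1 = (-70, -78, 82).
v_3 = A·v_2 = (398, 476, -492).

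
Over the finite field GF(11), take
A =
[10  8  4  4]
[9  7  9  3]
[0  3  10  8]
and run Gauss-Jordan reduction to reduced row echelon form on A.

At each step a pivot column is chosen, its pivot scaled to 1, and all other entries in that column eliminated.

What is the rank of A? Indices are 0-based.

rank = 3

step 1: normalize row 0 (÷10) = (1, 3, 7, 7)
  row 1: subtract 9×row0 = (0, 2, 1, 6)
step 2: normalize row 1 (÷2) = (0, 1, 6, 3)
  row 0: subtract 3×row1 = (1, 0, 0, 9)
  row 2: subtract 3×row1 = (0, 0, 3, 10)
step 3: normalize row 2 (÷3) = (0, 0, 1, 7)
  row 1: subtract 6×row2 = (0, 1, 0, 5)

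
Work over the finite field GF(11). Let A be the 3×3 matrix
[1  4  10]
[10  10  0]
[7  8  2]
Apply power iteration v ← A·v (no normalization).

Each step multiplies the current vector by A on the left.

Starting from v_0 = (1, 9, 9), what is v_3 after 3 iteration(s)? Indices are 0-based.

v_0 = (1, 9, 9).
v_1 = A·v_0 = (6, 1, 9).
v_2 = A·v_1 = (1, 4, 2).
v_3 = A·v_2 = (4, 6, 10).

v_3 = (4, 6, 10)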